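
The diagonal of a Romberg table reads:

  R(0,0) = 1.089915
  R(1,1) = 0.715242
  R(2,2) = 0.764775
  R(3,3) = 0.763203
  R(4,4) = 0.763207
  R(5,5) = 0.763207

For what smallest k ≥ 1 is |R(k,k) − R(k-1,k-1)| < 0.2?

k = 2

|R(1,1) − R(0,0)| = 0.374673 ≥ 0.2
|R(2,2) − R(1,1)| = 0.049533 < 0.2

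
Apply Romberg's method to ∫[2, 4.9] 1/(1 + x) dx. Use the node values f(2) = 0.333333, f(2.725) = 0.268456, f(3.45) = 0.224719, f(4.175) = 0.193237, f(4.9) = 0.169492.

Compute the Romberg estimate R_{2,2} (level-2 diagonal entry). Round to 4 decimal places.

R_{0,0} (trapezoid, 1 panel, h=2.9000): 0.729096
R_{1,0} (trapezoid, 2 panels, h=1.4500): 0.690391
R_{2,0} (trapezoid, 4 panels, h=0.7250): 0.679923
R_{1,1} = 0.690391 + (0.690391 − 0.729096)/3 = 0.677489
R_{2,1} = 0.679923 + (0.679923 − 0.690391)/3 = 0.676434
R_{2,2} = 0.676434 + (0.676434 − 0.677489)/15 = 0.676364

0.6764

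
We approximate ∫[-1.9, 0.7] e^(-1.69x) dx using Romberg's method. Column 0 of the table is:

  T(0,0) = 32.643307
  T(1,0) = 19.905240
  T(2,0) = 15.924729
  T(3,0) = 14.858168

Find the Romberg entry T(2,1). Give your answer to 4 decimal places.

Richardson extrapolation on the trapezoidal column (denominator 4−1=3):
T(2,1) = (4·15.924729 − 19.905240) / 3 = 14.597892

14.5979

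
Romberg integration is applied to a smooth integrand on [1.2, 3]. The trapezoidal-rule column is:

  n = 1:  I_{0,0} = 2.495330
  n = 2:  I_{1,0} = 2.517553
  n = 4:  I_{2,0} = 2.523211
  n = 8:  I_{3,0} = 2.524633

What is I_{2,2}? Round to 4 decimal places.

2.5251

Richardson extrapolation on the trapezoidal column (denominator 4−1=3):
I_{1,1} = (4·2.517553 − 2.495330) / 3 = 2.524961
I_{2,1} = 2.523211 + (2.523211 − 2.517553)/3 = 2.525097
I_{2,2} = 2.525097 + (2.525097 − 2.524961)/15 = 2.525106
(Column j=1 coincides with Simpson's rule on the same nodes.)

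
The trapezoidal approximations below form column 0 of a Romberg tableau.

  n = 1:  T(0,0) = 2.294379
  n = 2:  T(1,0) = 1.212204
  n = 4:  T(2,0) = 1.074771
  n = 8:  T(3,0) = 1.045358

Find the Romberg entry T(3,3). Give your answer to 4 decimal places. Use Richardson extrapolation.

1.0359

T(1,1) = (4·1.212204 − 2.294379) / 3 = 0.851479
T(2,1) = 1.074771 + (1.074771 − 1.212204)/3 = 1.028960
T(3,1) = 1.045358 + (1.045358 − 1.074771)/3 = 1.035554
T(2,2) = 1.028960 + (1.028960 − 0.851479)/15 = 1.040792
T(3,2) = 1.035554 + (1.035554 − 1.028960)/15 = 1.035994
T(3,3) = (64·1.035994 − 1.040792) / 63 = 1.035918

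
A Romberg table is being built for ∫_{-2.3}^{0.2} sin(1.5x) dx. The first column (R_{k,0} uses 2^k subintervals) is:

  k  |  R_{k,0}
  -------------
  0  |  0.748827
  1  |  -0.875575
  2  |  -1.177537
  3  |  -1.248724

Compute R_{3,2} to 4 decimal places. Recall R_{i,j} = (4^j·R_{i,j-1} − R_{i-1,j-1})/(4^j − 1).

-1.2721

Richardson extrapolation on the trapezoidal column (denominator 4−1=3):
R_{2,1} = (4·(-1.177537) − (-0.875575)) / 3 = -1.278191
R_{3,1} = (4·(-1.248724) − (-1.177537)) / 3 = -1.272453
R_{3,2} = (16·(-1.272453) − (-1.278191)) / 15 = -1.272070
(Column j=1 coincides with Simpson's rule on the same nodes.)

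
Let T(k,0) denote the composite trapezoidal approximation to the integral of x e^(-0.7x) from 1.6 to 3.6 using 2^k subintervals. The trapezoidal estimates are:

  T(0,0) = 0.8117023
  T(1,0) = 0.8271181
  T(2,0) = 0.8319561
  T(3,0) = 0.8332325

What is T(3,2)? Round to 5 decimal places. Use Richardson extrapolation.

0.83366

Richardson extrapolation on the trapezoidal column (denominator 4−1=3):
T(2,1) = 0.8319561 + (0.8319561 − 0.8271181)/3 = 0.8335688
T(3,1) = 0.8332325 + (0.8332325 − 0.8319561)/3 = 0.8336580
T(3,2) = (16·0.8336580 − 0.8335688) / 15 = 0.8336639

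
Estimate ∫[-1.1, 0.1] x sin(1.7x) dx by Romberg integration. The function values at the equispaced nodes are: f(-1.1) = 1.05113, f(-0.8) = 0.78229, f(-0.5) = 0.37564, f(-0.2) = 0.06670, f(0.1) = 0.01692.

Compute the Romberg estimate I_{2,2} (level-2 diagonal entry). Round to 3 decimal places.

I_{0,0} (trapezoid, 1 panel, h=1.2000): 0.64083
I_{1,0} (trapezoid, 2 panels, h=0.6000): 0.54580
I_{2,0} (trapezoid, 4 panels, h=0.3000): 0.52760
I_{1,1} = 0.54580 + (0.54580 − 0.64083)/3 = 0.51412
I_{2,1} = 0.52760 + (0.52760 − 0.54580)/3 = 0.52153
I_{2,2} = 0.52153 + (0.52153 − 0.51412)/15 = 0.52202

0.522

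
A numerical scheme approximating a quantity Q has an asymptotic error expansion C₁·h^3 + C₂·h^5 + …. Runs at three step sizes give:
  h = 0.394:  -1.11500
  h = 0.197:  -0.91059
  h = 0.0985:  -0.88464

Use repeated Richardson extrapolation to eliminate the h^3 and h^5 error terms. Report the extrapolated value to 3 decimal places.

First eliminate the h^3 term (factor 2^3 = 8):
  B₁ = (8·(-0.91059) − (-1.11500))/7 = -0.88139
  B₂ = (8·(-0.88464) − (-0.91059))/7 = -0.88093
Then eliminate the h^5 term (factor 2^5 = 32):
  (32·(-0.88093) − (-0.88139))/31 = -0.88092

-0.881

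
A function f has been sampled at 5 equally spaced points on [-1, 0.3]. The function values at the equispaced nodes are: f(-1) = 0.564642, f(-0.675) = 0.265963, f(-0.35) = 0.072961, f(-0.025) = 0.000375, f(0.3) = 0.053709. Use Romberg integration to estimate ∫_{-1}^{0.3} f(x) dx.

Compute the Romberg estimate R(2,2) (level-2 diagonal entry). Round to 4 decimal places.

R(0,0) (trapezoid, 1 panel, h=1.3000): 0.401928
R(1,0) (trapezoid, 2 panels, h=0.6500): 0.248389
R(2,0) (trapezoid, 4 panels, h=0.3250): 0.210754
R(1,1) = 0.248389 + (0.248389 − 0.401928)/3 = 0.197209
R(2,1) = 0.210754 + (0.210754 − 0.248389)/3 = 0.198209
R(2,2) = 0.198209 + (0.198209 − 0.197209)/15 = 0.198276

0.1983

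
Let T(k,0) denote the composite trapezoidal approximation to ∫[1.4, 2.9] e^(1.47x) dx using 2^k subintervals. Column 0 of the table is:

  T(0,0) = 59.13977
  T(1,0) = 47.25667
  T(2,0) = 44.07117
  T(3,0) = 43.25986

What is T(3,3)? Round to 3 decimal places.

42.988

Richardson extrapolation on the trapezoidal column (denominator 4−1=3):
T(1,1) = (4·47.25667 − 59.13977) / 3 = 43.29564
T(2,1) = 44.07117 + (44.07117 − 47.25667)/3 = 43.00934
T(3,1) = 43.25986 + (43.25986 − 44.07117)/3 = 42.98942
T(2,2) = (16·43.00934 − 43.29564) / 15 = 42.99025
T(3,2) = 42.98942 + (42.98942 − 43.00934)/15 = 42.98809
T(3,3) = (64·42.98809 − 42.99025) / 63 = 42.98806
(Column j=1 coincides with Simpson's rule on the same nodes.)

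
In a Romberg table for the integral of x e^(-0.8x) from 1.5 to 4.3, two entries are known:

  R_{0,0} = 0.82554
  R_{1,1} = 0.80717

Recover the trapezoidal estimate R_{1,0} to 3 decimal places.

0.812

From R_{1,1} = (4·R_{1,0} − R_{0,0})/3, solve for R_{1,0}:
4·R_{1,0} = 3·0.80717 + 0.82554 = 3.24705
R_{1,0} = 0.81176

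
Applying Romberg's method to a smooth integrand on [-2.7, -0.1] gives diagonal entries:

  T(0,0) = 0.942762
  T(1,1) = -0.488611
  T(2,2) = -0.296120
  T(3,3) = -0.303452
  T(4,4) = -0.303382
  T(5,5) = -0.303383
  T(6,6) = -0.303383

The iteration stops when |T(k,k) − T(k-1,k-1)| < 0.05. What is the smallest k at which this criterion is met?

|T(1,1) − T(0,0)| = 1.431373 ≥ 0.05
|T(2,2) − T(1,1)| = 0.192491 ≥ 0.05
|T(3,3) − T(2,2)| = 0.007332 < 0.05

k = 3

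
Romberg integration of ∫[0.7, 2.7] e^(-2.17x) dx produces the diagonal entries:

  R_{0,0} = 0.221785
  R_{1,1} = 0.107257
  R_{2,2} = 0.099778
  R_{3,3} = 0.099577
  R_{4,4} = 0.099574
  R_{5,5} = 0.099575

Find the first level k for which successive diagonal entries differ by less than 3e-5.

|R_{1,1} − R_{0,0}| = 0.114528 ≥ 3e-5
|R_{2,2} − R_{1,1}| = 0.007479 ≥ 3e-5
|R_{3,3} − R_{2,2}| = 0.000201 ≥ 3e-5
|R_{4,4} − R_{3,3}| = 0.000003 < 3e-5

k = 4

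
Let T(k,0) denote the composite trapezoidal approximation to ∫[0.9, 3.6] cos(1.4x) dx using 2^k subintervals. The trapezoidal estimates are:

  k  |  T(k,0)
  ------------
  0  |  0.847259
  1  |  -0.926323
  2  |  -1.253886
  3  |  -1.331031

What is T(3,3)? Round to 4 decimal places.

Richardson extrapolation on the trapezoidal column (denominator 4−1=3):
T(1,1) = (4·(-0.926323) − 0.847259) / 3 = -1.517517
T(2,1) = -1.253886 + (-1.253886 − (-0.926323))/3 = -1.363074
T(3,1) = (4·(-1.331031) − (-1.253886)) / 3 = -1.356746
T(2,2) = -1.363074 + (-1.363074 − (-1.517517))/15 = -1.352778
T(3,2) = -1.356746 + (-1.356746 − (-1.363074))/15 = -1.356324
T(3,3) = (64·(-1.356324) − (-1.352778)) / 63 = -1.356380

-1.3564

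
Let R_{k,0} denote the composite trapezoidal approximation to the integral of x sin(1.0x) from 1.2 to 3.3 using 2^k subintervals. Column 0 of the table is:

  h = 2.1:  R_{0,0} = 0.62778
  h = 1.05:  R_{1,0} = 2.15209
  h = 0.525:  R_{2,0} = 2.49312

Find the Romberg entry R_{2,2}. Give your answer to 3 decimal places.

Richardson extrapolation on the trapezoidal column (denominator 4−1=3):
R_{1,1} = (4·2.15209 − 0.62778) / 3 = 2.66019
R_{2,1} = 2.49312 + (2.49312 − 2.15209)/3 = 2.60680
R_{2,2} = (16·2.60680 − 2.66019) / 15 = 2.60324

2.603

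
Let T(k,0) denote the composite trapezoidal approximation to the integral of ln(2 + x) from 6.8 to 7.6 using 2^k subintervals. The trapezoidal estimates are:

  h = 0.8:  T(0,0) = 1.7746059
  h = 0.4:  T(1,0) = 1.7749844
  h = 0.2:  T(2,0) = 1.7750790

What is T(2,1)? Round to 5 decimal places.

1.77511

Richardson extrapolation on the trapezoidal column (denominator 4−1=3):
T(2,1) = 1.7750790 + (1.7750790 − 1.7749844)/3 = 1.7751105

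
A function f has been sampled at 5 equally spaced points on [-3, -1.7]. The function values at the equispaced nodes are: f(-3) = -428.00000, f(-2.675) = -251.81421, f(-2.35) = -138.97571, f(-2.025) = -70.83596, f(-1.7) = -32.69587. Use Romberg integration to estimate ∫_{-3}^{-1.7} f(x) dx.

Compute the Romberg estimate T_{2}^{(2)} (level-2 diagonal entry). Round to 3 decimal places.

T_{0}^{(0)} (trapezoid, 1 panel, h=1.3000): -299.45232
T_{1}^{(0)} (trapezoid, 2 panels, h=0.6500): -240.06037
T_{2}^{(0)} (trapezoid, 4 panels, h=0.3250): -224.89149
T_{1}^{(1)} = -240.06037 + (-240.06037 − (-299.45232))/3 = -220.26305
T_{2}^{(1)} = -224.89149 + (-224.89149 − (-240.06037))/3 = -219.83520
T_{2}^{(2)} = -219.83520 + (-219.83520 − (-220.26305))/15 = -219.80668

-219.807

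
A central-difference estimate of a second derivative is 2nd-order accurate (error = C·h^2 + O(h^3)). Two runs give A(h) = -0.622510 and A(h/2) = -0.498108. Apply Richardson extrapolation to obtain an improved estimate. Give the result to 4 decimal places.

-0.4566

The leading error scales as h^2; refining by a factor of 2 reduces it by 2^2 = 4.
Extrapolated value = (4·A(h/2) − A(h)) / (4 − 1)
= (4·(-0.498108) − (-0.622510)) / 3
= -1.369922 / 3 = -0.456641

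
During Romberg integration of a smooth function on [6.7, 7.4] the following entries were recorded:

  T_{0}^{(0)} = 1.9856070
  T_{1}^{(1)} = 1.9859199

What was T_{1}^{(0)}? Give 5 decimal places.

From T_{1}^{(1)} = (4·T_{1}^{(0)} − T_{0}^{(0)})/3, solve for T_{1}^{(0)}:
4·T_{1}^{(0)} = 3·1.9859199 + 1.9856070 = 7.9433667
T_{1}^{(0)} = 1.9858417

1.98584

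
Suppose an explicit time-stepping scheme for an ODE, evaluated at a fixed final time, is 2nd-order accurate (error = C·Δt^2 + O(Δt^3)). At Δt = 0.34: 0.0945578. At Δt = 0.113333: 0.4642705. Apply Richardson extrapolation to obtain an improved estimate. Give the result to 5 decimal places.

0.51048

The leading error scales as Δt^2; refining by a factor of 3 reduces it by 3^2 = 9.
Extrapolated value = (9·A(Δt/3) − A(Δt)) / (9 − 1)
= (9·0.4642705 − 0.0945578) / 8
= 4.0838767 / 8 = 0.5104846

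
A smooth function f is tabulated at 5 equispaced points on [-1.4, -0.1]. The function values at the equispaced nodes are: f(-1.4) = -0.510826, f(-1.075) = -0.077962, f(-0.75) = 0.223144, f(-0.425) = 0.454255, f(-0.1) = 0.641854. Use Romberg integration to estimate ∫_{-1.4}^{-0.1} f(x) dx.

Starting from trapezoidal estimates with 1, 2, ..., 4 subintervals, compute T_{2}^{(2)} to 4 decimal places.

0.2259

T_{0}^{(0)} (trapezoid, 1 panel, h=1.3000): 0.085168
T_{1}^{(0)} (trapezoid, 2 panels, h=0.6500): 0.187628
T_{2}^{(0)} (trapezoid, 4 panels, h=0.3250): 0.216109
T_{1}^{(1)} = 0.187628 + (0.187628 − 0.085168)/3 = 0.221781
T_{2}^{(1)} = 0.216109 + (0.216109 − 0.187628)/3 = 0.225603
T_{2}^{(2)} = 0.225603 + (0.225603 − 0.221781)/15 = 0.225858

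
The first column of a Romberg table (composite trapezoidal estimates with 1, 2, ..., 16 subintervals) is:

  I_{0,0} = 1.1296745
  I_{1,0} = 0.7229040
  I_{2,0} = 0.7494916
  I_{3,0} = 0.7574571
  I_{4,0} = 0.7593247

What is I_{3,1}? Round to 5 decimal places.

I_{3,1} = 0.7574571 + (0.7574571 − 0.7494916)/3 = 0.7601123

0.76011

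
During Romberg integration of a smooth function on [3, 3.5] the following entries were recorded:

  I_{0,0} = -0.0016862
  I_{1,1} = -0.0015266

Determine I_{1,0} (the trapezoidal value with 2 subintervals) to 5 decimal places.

-0.00157

From I_{1,1} = (4·I_{1,0} − I_{0,0})/3, solve for I_{1,0}:
4·I_{1,0} = 3·(-0.0015266) + (-0.0016862) = -0.0062660
I_{1,0} = -0.0015665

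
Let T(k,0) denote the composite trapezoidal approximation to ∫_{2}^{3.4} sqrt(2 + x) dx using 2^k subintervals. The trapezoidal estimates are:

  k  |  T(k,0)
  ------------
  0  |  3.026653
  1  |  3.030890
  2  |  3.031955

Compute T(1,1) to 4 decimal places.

3.0323

Richardson extrapolation on the trapezoidal column (denominator 4−1=3):
T(1,1) = 3.030890 + (3.030890 − 3.026653)/3 = 3.032302
(Column j=1 coincides with Simpson's rule on the same nodes.)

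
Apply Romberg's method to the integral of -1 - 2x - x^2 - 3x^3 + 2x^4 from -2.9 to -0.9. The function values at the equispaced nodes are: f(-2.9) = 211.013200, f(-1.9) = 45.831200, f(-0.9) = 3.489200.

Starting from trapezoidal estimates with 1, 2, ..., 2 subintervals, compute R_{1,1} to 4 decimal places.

R_{0,0} (trapezoid, 1 panel, h=2.0000): 214.502400
R_{1,0} (trapezoid, 2 panels, h=1.0000): 153.082400
R_{1,1} = 153.082400 + (153.082400 − 214.502400)/3 = 132.609067

132.6091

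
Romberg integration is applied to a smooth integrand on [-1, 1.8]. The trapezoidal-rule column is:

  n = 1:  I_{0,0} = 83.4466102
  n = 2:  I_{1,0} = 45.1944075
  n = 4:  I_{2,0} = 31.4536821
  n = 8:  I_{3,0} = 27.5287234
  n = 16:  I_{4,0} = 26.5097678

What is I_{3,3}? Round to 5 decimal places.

26.17171

I_{1,1} = (4·45.1944075 − 83.4466102) / 3 = 32.4436733
I_{2,1} = 31.4536821 + (31.4536821 − 45.1944075)/3 = 26.8734403
I_{3,1} = 27.5287234 + (27.5287234 − 31.4536821)/3 = 26.2204038
I_{2,2} = (16·26.8734403 − 32.4436733) / 15 = 26.5020914
I_{3,2} = 26.2204038 + (26.2204038 − 26.8734403)/15 = 26.1768680
I_{3,3} = (64·26.1768680 − 26.5020914) / 63 = 26.1717057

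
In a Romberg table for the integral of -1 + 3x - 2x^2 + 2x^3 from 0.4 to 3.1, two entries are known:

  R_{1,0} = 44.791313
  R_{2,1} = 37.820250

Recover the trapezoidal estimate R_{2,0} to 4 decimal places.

39.5630

From R_{2,1} = (4·R_{2,0} − R_{1,0})/3, solve for R_{2,0}:
4·R_{2,0} = 3·37.820250 + 44.791313 = 158.252063
R_{2,0} = 39.563016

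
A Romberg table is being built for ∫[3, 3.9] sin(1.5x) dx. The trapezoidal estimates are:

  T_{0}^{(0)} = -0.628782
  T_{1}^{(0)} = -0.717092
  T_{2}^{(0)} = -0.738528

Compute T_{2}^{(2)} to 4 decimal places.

-0.7456

T_{1}^{(1)} = -0.717092 + (-0.717092 − (-0.628782))/3 = -0.746529
T_{2}^{(1)} = (4·(-0.738528) − (-0.717092)) / 3 = -0.745673
T_{2}^{(2)} = -0.745673 + (-0.745673 − (-0.746529))/15 = -0.745616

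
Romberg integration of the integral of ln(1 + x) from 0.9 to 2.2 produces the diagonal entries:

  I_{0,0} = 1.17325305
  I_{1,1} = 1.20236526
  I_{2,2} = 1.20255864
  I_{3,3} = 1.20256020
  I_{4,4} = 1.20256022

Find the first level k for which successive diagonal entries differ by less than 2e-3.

|I_{1,1} − I_{0,0}| = 0.02911221 ≥ 2e-3
|I_{2,2} − I_{1,1}| = 0.00019338 < 2e-3

k = 2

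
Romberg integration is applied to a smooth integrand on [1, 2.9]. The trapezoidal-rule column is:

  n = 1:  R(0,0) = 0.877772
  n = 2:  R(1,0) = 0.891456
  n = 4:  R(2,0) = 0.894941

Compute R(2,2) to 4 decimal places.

0.8961

Richardson extrapolation on the trapezoidal column (denominator 4−1=3):
R(1,1) = 0.891456 + (0.891456 − 0.877772)/3 = 0.896017
R(2,1) = 0.894941 + (0.894941 − 0.891456)/3 = 0.896103
R(2,2) = (16·0.896103 − 0.896017) / 15 = 0.896109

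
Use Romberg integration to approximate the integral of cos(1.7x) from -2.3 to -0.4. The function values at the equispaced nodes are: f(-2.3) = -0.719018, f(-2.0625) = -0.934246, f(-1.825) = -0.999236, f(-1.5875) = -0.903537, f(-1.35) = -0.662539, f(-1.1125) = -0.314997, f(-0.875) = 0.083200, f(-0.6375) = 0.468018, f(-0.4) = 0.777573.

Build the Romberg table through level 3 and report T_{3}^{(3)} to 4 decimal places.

T_{0}^{(0)} (trapezoid, 1 panel, h=1.9000): 0.055627
T_{1}^{(0)} (trapezoid, 2 panels, h=0.9500): -0.601598
T_{2}^{(0)} (trapezoid, 4 panels, h=0.4750): -0.735916
T_{3}^{(0)} (trapezoid, 8 panels, h=0.2375): -0.768089
T_{1}^{(1)} = -0.601598 + (-0.601598 − 0.055627)/3 = -0.820673
T_{2}^{(1)} = -0.735916 + (-0.735916 − (-0.601598))/3 = -0.780689
T_{3}^{(1)} = -0.768089 + (-0.768089 − (-0.735916))/3 = -0.778813
T_{2}^{(2)} = -0.780689 + (-0.780689 − (-0.820673))/15 = -0.778023
T_{3}^{(2)} = -0.778813 + (-0.778813 − (-0.780689))/15 = -0.778688
T_{3}^{(3)} = -0.778688 + (-0.778688 − (-0.778023))/63 = -0.778699

-0.7787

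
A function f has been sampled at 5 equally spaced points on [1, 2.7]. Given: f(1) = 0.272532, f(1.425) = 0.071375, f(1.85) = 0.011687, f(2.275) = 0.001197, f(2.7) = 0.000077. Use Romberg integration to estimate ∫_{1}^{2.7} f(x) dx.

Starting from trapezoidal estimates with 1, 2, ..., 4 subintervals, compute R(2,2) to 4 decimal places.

R(0,0) (trapezoid, 1 panel, h=1.7000): 0.231718
R(1,0) (trapezoid, 2 panels, h=0.8500): 0.125793
R(2,0) (trapezoid, 4 panels, h=0.4250): 0.093739
R(1,1) = 0.125793 + (0.125793 − 0.231718)/3 = 0.090485
R(2,1) = 0.093739 + (0.093739 − 0.125793)/3 = 0.083054
R(2,2) = 0.083054 + (0.083054 − 0.090485)/15 = 0.082559

0.0826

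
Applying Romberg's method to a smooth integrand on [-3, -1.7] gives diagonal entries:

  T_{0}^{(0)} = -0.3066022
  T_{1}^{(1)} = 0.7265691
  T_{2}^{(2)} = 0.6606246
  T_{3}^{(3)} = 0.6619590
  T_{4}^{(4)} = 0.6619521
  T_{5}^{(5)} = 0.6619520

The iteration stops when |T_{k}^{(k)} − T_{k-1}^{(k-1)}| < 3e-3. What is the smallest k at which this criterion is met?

|T_{1}^{(1)} − T_{0}^{(0)}| = 1.0331713 ≥ 3e-3
|T_{2}^{(2)} − T_{1}^{(1)}| = 0.0659445 ≥ 3e-3
|T_{3}^{(3)} − T_{2}^{(2)}| = 0.0013344 < 3e-3

k = 3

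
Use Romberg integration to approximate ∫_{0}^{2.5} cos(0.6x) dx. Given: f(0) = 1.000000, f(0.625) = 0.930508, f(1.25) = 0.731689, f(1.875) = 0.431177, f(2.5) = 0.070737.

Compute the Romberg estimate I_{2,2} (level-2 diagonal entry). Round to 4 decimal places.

I_{0,0} (trapezoid, 1 panel, h=2.5000): 1.338421
I_{1,0} (trapezoid, 2 panels, h=1.2500): 1.583822
I_{2,0} (trapezoid, 4 panels, h=0.6250): 1.642964
I_{1,1} = 1.583822 + (1.583822 − 1.338421)/3 = 1.665622
I_{2,1} = 1.642964 + (1.642964 − 1.583822)/3 = 1.662678
I_{2,2} = 1.662678 + (1.662678 − 1.665622)/15 = 1.662482

1.6625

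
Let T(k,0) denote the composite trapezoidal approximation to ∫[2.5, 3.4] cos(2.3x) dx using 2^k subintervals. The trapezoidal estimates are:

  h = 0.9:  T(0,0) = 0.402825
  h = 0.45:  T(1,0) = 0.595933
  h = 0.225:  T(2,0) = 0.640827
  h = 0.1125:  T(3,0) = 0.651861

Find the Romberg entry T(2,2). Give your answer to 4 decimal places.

Richardson extrapolation on the trapezoidal column (denominator 4−1=3):
T(1,1) = 0.595933 + (0.595933 − 0.402825)/3 = 0.660302
T(2,1) = 0.640827 + (0.640827 − 0.595933)/3 = 0.655792
T(2,2) = (16·0.655792 − 0.660302) / 15 = 0.655491

0.6555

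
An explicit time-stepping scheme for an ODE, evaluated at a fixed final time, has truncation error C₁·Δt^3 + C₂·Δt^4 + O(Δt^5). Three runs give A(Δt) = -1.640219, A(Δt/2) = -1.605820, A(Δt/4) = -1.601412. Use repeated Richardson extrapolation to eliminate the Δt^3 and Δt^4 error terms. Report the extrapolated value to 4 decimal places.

First eliminate the Δt^3 term (factor 2^3 = 8):
  B₁ = (8·(-1.605820) − (-1.640219))/7 = -1.600906
  B₂ = (8·(-1.601412) − (-1.605820))/7 = -1.600782
Then eliminate the Δt^4 term (factor 2^4 = 16):
  (16·(-1.600782) − (-1.600906))/15 = -1.600774

-1.6008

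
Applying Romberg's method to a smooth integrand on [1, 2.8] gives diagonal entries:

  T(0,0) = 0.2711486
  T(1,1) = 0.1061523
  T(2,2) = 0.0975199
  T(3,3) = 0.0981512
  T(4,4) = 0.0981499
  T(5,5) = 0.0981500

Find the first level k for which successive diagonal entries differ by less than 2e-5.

|T(1,1) − T(0,0)| = 0.1649963 ≥ 2e-5
|T(2,2) − T(1,1)| = 0.0086324 ≥ 2e-5
|T(3,3) − T(2,2)| = 0.0006313 ≥ 2e-5
|T(4,4) − T(3,3)| = 0.0000013 < 2e-5

k = 4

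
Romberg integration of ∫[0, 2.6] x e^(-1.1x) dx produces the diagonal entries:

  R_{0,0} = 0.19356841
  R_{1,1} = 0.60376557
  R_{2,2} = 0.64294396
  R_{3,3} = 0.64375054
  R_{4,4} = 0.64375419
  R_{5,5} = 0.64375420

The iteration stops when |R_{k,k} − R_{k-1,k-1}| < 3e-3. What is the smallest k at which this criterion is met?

|R_{1,1} − R_{0,0}| = 0.41019716 ≥ 3e-3
|R_{2,2} − R_{1,1}| = 0.03917839 ≥ 3e-3
|R_{3,3} − R_{2,2}| = 0.00080658 < 3e-3

k = 3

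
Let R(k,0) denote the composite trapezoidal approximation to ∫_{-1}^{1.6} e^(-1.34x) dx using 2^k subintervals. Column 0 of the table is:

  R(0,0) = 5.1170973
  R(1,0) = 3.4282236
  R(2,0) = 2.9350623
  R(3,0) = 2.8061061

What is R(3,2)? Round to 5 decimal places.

2.76262

R(2,1) = 2.9350623 + (2.9350623 − 3.4282236)/3 = 2.7706752
R(3,1) = (4·2.8061061 − 2.9350623) / 3 = 2.7631207
R(3,2) = (16·2.7631207 − 2.7706752) / 15 = 2.7626171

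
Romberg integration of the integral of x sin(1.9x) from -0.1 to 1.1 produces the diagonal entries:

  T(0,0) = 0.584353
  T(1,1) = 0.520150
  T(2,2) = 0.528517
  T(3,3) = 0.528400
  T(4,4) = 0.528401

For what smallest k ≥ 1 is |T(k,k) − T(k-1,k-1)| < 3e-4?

|T(1,1) − T(0,0)| = 0.064203 ≥ 3e-4
|T(2,2) − T(1,1)| = 0.008367 ≥ 3e-4
|T(3,3) − T(2,2)| = 0.000117 < 3e-4

k = 3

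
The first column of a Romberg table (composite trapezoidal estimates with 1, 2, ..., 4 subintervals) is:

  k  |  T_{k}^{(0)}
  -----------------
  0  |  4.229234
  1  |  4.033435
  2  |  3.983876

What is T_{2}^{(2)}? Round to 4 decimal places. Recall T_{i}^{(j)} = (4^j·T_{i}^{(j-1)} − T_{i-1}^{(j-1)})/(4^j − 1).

T_{1}^{(1)} = (4·4.033435 − 4.229234) / 3 = 3.968169
T_{2}^{(1)} = 3.983876 + (3.983876 − 4.033435)/3 = 3.967356
T_{2}^{(2)} = 3.967356 + (3.967356 − 3.968169)/15 = 3.967302
(Column j=1 coincides with Simpson's rule on the same nodes.)

3.9673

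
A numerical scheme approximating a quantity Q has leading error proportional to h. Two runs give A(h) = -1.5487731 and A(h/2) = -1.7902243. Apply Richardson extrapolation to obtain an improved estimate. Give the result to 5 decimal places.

-2.03168

Extrapolated value = (2·A(h/2) − A(h)) / (2 − 1)
= (2·(-1.7902243) − (-1.5487731)) / 1
= -2.0316755 / 1 = -2.0316755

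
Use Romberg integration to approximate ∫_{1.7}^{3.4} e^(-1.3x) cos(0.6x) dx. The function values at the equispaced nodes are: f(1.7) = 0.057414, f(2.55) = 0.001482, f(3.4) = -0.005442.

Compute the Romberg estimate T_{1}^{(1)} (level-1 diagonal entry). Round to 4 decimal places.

T_{0}^{(0)} (trapezoid, 1 panel, h=1.7000): 0.044176
T_{1}^{(0)} (trapezoid, 2 panels, h=0.8500): 0.023348
T_{1}^{(1)} = 0.023348 + (0.023348 − 0.044176)/3 = 0.016405

0.0164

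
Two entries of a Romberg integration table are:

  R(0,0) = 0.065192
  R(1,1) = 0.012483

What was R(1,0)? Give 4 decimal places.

From R(1,1) = (4·R(1,0) − R(0,0))/3, solve for R(1,0):
4·R(1,0) = 3·0.012483 + 0.065192 = 0.102641
R(1,0) = 0.025660

0.0257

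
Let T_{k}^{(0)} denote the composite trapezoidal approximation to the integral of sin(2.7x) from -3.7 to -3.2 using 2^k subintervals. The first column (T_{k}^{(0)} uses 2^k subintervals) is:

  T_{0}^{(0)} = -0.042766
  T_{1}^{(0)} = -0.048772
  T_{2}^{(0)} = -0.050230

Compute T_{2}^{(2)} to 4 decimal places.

T_{1}^{(1)} = (4·(-0.048772) − (-0.042766)) / 3 = -0.050774
T_{2}^{(1)} = (4·(-0.050230) − (-0.048772)) / 3 = -0.050716
T_{2}^{(2)} = -0.050716 + (-0.050716 − (-0.050774))/15 = -0.050712

-0.0507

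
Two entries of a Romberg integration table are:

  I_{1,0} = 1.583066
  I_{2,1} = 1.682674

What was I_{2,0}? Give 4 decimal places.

1.6578

From I_{2,1} = (4·I_{2,0} − I_{1,0})/3, solve for I_{2,0}:
4·I_{2,0} = 3·1.682674 + 1.583066 = 6.631088
I_{2,0} = 1.657772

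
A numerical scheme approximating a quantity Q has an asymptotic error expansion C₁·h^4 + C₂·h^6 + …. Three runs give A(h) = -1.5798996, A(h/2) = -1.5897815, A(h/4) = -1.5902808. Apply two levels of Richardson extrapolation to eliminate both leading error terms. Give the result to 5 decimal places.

First eliminate the h^4 term (factor 2^4 = 16):
  B₁ = (16·(-1.5897815) − (-1.5798996))/15 = -1.5904403
  B₂ = (16·(-1.5902808) − (-1.5897815))/15 = -1.5903141
Then eliminate the h^6 term (factor 2^6 = 64):
  (64·(-1.5903141) − (-1.5904403))/63 = -1.5903121

-1.59031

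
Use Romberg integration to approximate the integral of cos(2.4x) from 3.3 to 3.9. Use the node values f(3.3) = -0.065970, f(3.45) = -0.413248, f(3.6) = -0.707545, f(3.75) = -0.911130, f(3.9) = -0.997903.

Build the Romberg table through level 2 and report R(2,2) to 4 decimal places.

-0.3888

R(0,0) (trapezoid, 1 panel, h=0.6000): -0.319162
R(1,0) (trapezoid, 2 panels, h=0.3000): -0.371844
R(2,0) (trapezoid, 4 panels, h=0.1500): -0.384579
R(1,1) = -0.371844 + (-0.371844 − (-0.319162))/3 = -0.389405
R(2,1) = -0.384579 + (-0.384579 − (-0.371844))/3 = -0.388824
R(2,2) = -0.388824 + (-0.388824 − (-0.389405))/15 = -0.388785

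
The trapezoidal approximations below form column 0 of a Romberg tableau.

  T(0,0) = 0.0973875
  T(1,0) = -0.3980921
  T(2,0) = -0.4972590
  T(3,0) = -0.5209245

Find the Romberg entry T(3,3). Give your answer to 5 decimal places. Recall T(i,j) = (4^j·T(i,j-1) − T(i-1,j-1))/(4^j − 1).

-0.52872

T(1,1) = (4·(-0.3980921) − 0.0973875) / 3 = -0.5632520
T(2,1) = (4·(-0.4972590) − (-0.3980921)) / 3 = -0.5303146
T(3,1) = -0.5209245 + (-0.5209245 − (-0.4972590))/3 = -0.5288130
T(2,2) = -0.5303146 + (-0.5303146 − (-0.5632520))/15 = -0.5281188
T(3,2) = -0.5288130 + (-0.5288130 − (-0.5303146))/15 = -0.5287129
T(3,3) = -0.5287129 + (-0.5287129 − (-0.5281188))/63 = -0.5287223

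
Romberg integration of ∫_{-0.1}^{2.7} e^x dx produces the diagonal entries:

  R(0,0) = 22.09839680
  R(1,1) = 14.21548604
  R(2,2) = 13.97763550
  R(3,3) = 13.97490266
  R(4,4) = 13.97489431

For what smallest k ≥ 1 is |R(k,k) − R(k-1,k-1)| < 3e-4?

|R(1,1) − R(0,0)| = 7.88291076 ≥ 3e-4
|R(2,2) − R(1,1)| = 0.23785054 ≥ 3e-4
|R(3,3) − R(2,2)| = 0.00273284 ≥ 3e-4
|R(4,4) − R(3,3)| = 0.00000835 < 3e-4

k = 4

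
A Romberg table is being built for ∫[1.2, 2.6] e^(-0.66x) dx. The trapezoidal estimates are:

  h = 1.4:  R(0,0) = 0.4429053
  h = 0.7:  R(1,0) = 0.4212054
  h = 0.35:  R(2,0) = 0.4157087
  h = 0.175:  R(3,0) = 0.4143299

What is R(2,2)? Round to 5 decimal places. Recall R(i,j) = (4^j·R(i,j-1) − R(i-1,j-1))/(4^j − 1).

Richardson extrapolation on the trapezoidal column (denominator 4−1=3):
R(1,1) = (4·0.4212054 − 0.4429053) / 3 = 0.4139721
R(2,1) = (4·0.4157087 − 0.4212054) / 3 = 0.4138765
R(2,2) = (16·0.4138765 − 0.4139721) / 15 = 0.4138701

0.41387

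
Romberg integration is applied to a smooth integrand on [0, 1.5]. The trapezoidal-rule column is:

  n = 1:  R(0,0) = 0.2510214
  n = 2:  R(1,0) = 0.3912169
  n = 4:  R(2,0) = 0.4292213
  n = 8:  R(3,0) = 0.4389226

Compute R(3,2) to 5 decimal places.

0.44217

R(2,1) = (4·0.4292213 − 0.3912169) / 3 = 0.4418894
R(3,1) = 0.4389226 + (0.4389226 − 0.4292213)/3 = 0.4421564
R(3,2) = 0.4421564 + (0.4421564 − 0.4418894)/15 = 0.4421742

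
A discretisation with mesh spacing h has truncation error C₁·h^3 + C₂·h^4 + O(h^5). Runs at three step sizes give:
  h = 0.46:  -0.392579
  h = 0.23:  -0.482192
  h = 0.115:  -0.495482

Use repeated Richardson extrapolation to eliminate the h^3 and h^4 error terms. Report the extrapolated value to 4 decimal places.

-0.4975

First eliminate the h^3 term (factor 2^3 = 8):
  B₁ = (8·(-0.482192) − (-0.392579))/7 = -0.494994
  B₂ = (8·(-0.495482) − (-0.482192))/7 = -0.497381
Then eliminate the h^4 term (factor 2^4 = 16):
  (16·(-0.497381) − (-0.494994))/15 = -0.497540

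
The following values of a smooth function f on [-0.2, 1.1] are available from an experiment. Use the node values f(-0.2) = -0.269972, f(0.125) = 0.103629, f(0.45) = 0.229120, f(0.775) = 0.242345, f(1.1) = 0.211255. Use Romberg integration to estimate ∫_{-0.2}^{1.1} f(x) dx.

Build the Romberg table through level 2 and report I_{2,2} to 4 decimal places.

0.1937

I_{0,0} (trapezoid, 1 panel, h=1.3000): -0.038166
I_{1,0} (trapezoid, 2 panels, h=0.6500): 0.129845
I_{2,0} (trapezoid, 4 panels, h=0.3250): 0.177364
I_{1,1} = 0.129845 + (0.129845 − (-0.038166))/3 = 0.185849
I_{2,1} = 0.177364 + (0.177364 − 0.129845)/3 = 0.193204
I_{2,2} = 0.193204 + (0.193204 − 0.185849)/15 = 0.193694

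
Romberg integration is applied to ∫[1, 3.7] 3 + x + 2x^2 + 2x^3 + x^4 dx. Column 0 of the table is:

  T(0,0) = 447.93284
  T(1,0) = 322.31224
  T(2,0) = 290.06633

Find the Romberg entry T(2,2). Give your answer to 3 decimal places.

Richardson extrapolation on the trapezoidal column (denominator 4−1=3):
T(1,1) = (4·322.31224 − 447.93284) / 3 = 280.43871
T(2,1) = (4·290.06633 − 322.31224) / 3 = 279.31769
T(2,2) = 279.31769 + (279.31769 − 280.43871)/15 = 279.24296

279.243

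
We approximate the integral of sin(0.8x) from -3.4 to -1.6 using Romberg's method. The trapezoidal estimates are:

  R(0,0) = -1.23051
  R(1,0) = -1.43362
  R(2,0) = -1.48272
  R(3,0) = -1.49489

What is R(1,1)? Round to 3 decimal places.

-1.501

R(1,1) = (4·(-1.43362) − (-1.23051)) / 3 = -1.50132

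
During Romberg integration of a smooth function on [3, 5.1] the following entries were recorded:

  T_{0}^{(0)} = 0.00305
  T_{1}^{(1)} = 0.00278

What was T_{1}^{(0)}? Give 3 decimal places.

From T_{1}^{(1)} = (4·T_{1}^{(0)} − T_{0}^{(0)})/3, solve for T_{1}^{(0)}:
4·T_{1}^{(0)} = 3·0.00278 + 0.00305 = 0.01139
T_{1}^{(0)} = 0.00285

0.003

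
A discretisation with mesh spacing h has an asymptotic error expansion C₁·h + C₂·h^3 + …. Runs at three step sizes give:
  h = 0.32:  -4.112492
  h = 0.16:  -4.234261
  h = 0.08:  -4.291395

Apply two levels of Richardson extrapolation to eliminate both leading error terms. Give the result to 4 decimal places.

First eliminate the h term (factor 2^1 = 2):
  B₁ = (2·(-4.234261) − (-4.112492))/1 = -4.356030
  B₂ = (2·(-4.291395) − (-4.234261))/1 = -4.348529
Then eliminate the h^3 term (factor 2^3 = 8):
  (8·(-4.348529) − (-4.356030))/7 = -4.347457

-4.3475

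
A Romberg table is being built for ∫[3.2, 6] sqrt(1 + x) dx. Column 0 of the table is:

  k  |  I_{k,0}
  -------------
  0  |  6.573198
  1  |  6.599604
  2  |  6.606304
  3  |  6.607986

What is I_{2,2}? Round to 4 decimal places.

Richardson extrapolation on the trapezoidal column (denominator 4−1=3):
I_{1,1} = (4·6.599604 − 6.573198) / 3 = 6.608406
I_{2,1} = 6.606304 + (6.606304 − 6.599604)/3 = 6.608537
I_{2,2} = (16·6.608537 − 6.608406) / 15 = 6.608546

6.6085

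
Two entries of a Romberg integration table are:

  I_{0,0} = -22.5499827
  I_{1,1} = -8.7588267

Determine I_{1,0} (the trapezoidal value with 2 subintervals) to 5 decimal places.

From I_{1,1} = (4·I_{1,0} − I_{0,0})/3, solve for I_{1,0}:
4·I_{1,0} = 3·(-8.7588267) + (-22.5499827) = -48.8264628
I_{1,0} = -12.2066157

-12.20662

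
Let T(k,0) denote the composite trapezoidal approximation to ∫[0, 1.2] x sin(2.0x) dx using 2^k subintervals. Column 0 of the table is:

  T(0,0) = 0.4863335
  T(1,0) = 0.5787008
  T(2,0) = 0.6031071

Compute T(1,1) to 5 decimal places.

0.60949

Richardson extrapolation on the trapezoidal column (denominator 4−1=3):
T(1,1) = 0.5787008 + (0.5787008 − 0.4863335)/3 = 0.6094899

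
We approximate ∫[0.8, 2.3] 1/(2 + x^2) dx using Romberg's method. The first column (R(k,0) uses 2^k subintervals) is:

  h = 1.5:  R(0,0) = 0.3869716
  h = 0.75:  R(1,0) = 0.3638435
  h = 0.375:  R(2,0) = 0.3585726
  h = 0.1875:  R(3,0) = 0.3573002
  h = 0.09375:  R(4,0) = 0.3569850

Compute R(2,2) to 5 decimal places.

Richardson extrapolation on the trapezoidal column (denominator 4−1=3):
R(1,1) = 0.3638435 + (0.3638435 − 0.3869716)/3 = 0.3561341
R(2,1) = (4·0.3585726 − 0.3638435) / 3 = 0.3568156
R(2,2) = (16·0.3568156 − 0.3561341) / 15 = 0.3568610

0.35686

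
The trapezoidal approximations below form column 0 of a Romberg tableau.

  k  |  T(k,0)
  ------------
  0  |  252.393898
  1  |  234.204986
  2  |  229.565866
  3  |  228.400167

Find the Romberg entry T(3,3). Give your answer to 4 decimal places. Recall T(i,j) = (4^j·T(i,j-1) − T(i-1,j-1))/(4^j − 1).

228.0111

T(1,1) = (4·234.204986 − 252.393898) / 3 = 228.142015
T(2,1) = (4·229.565866 − 234.204986) / 3 = 228.019493
T(3,1) = 228.400167 + (228.400167 − 229.565866)/3 = 228.011601
T(2,2) = 228.019493 + (228.019493 − 228.142015)/15 = 228.011325
T(3,2) = (16·228.011601 − 228.019493) / 15 = 228.011075
T(3,3) = (64·228.011075 − 228.011325) / 63 = 228.011071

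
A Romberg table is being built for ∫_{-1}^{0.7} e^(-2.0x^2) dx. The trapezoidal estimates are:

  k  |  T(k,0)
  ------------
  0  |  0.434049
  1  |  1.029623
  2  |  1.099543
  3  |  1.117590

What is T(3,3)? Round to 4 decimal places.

Richardson extrapolation on the trapezoidal column (denominator 4−1=3):
T(1,1) = 1.029623 + (1.029623 − 0.434049)/3 = 1.228148
T(2,1) = 1.099543 + (1.099543 − 1.029623)/3 = 1.122850
T(3,1) = (4·1.117590 − 1.099543) / 3 = 1.123606
T(2,2) = (16·1.122850 − 1.228148) / 15 = 1.115830
T(3,2) = 1.123606 + (1.123606 − 1.122850)/15 = 1.123656
T(3,3) = (64·1.123656 − 1.115830) / 63 = 1.123780

1.1238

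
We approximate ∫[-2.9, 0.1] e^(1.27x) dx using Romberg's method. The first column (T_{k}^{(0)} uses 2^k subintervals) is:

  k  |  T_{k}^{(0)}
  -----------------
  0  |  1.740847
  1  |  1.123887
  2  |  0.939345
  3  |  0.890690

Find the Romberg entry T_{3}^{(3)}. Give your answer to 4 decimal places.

0.8742

Richardson extrapolation on the trapezoidal column (denominator 4−1=3):
T_{1}^{(1)} = 1.123887 + (1.123887 − 1.740847)/3 = 0.918234
T_{2}^{(1)} = 0.939345 + (0.939345 − 1.123887)/3 = 0.877831
T_{3}^{(1)} = 0.890690 + (0.890690 − 0.939345)/3 = 0.874472
T_{2}^{(2)} = (16·0.877831 − 0.918234) / 15 = 0.875137
T_{3}^{(2)} = (16·0.874472 − 0.877831) / 15 = 0.874248
T_{3}^{(3)} = 0.874248 + (0.874248 − 0.875137)/63 = 0.874234
(Column j=1 coincides with Simpson's rule on the same nodes.)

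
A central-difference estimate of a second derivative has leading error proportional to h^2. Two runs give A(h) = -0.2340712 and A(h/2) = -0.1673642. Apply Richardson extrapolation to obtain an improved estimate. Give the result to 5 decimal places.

-0.14513

Extrapolated value = (4·A(h/2) − A(h)) / (4 − 1)
= (4·(-0.1673642) − (-0.2340712)) / 3
= -0.4353856 / 3 = -0.1451285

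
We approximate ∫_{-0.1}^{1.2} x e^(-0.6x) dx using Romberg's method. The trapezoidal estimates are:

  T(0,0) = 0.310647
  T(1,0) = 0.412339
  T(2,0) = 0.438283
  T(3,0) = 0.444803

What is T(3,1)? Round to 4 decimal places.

0.4470

Richardson extrapolation on the trapezoidal column (denominator 4−1=3):
T(3,1) = 0.444803 + (0.444803 − 0.438283)/3 = 0.446976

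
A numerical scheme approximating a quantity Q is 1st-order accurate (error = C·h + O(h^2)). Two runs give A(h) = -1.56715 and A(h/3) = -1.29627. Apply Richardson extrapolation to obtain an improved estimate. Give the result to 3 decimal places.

-1.161

The leading error scales as h; refining by a factor of 3 reduces it by 3^1 = 3.
Extrapolated value = (3·A(h/3) − A(h)) / (3 − 1)
= (3·(-1.29627) − (-1.56715)) / 2
= -2.32166 / 2 = -1.16083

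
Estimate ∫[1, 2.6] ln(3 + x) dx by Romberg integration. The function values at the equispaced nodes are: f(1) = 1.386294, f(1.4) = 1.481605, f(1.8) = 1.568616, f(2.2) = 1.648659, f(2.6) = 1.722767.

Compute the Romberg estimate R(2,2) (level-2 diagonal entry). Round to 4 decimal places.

R(0,0) (trapezoid, 1 panel, h=1.6000): 2.487249
R(1,0) (trapezoid, 2 panels, h=0.8000): 2.498517
R(2,0) (trapezoid, 4 panels, h=0.4000): 2.501364
R(1,1) = 2.498517 + (2.498517 − 2.487249)/3 = 2.502273
R(2,1) = 2.501364 + (2.501364 − 2.498517)/3 = 2.502313
R(2,2) = 2.502313 + (2.502313 − 2.502273)/15 = 2.502316

2.5023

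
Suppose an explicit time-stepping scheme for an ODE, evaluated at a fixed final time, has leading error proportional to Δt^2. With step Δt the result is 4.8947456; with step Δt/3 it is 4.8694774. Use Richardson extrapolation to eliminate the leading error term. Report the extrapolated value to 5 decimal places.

4.86632

Extrapolated value = (9·A(Δt/3) − A(Δt)) / (9 − 1)
= (9·4.8694774 − 4.8947456) / 8
= 38.9305510 / 8 = 4.8663189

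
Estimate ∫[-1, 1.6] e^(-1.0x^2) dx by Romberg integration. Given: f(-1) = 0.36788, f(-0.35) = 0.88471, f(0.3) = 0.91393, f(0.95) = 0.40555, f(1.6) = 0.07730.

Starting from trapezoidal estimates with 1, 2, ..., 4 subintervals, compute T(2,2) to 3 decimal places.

1.600

T(0,0) (trapezoid, 1 panel, h=2.6000): 0.57873
T(1,0) (trapezoid, 2 panels, h=1.3000): 1.47748
T(2,0) (trapezoid, 4 panels, h=0.6500): 1.57741
T(1,1) = 1.47748 + (1.47748 − 0.57873)/3 = 1.77706
T(2,1) = 1.57741 + (1.57741 − 1.47748)/3 = 1.61072
T(2,2) = 1.61072 + (1.61072 − 1.77706)/15 = 1.59963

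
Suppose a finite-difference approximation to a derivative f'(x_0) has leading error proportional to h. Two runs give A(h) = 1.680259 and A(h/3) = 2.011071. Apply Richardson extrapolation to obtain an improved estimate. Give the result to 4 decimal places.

2.1765

Extrapolated value = (3·A(h/3) − A(h)) / (3 − 1)
= (3·2.011071 − 1.680259) / 2
= 4.352954 / 2 = 2.176477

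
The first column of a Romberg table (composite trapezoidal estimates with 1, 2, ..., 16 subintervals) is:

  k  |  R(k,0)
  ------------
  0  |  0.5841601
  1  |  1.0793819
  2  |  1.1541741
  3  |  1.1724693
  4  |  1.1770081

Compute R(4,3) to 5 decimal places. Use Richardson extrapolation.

1.17852

Richardson extrapolation on the trapezoidal column (denominator 4−1=3):
R(2,1) = (4·1.1541741 − 1.0793819) / 3 = 1.1791048
R(3,1) = 1.1724693 + (1.1724693 − 1.1541741)/3 = 1.1785677
R(4,1) = 1.1770081 + (1.1770081 − 1.1724693)/3 = 1.1785210
R(3,2) = (16·1.1785677 − 1.1791048) / 15 = 1.1785319
R(4,2) = 1.1785210 + (1.1785210 − 1.1785677)/15 = 1.1785179
R(4,3) = (64·1.1785179 − 1.1785319) / 63 = 1.1785177
(Column j=1 coincides with Simpson's rule on the same nodes.)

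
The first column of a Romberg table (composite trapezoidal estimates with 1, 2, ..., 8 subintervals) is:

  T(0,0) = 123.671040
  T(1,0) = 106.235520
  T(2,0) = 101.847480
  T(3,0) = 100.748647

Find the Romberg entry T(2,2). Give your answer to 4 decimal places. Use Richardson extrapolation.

100.3822

Richardson extrapolation on the trapezoidal column (denominator 4−1=3):
T(1,1) = 106.235520 + (106.235520 − 123.671040)/3 = 100.423680
T(2,1) = 101.847480 + (101.847480 − 106.235520)/3 = 100.384800
T(2,2) = (16·100.384800 − 100.423680) / 15 = 100.382208
(Column j=1 coincides with Simpson's rule on the same nodes.)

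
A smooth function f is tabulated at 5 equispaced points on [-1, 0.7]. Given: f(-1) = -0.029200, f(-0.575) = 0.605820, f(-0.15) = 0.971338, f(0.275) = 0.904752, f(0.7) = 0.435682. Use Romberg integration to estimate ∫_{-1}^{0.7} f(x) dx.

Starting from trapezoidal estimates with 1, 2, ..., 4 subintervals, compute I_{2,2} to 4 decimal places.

1.1870

I_{0,0} (trapezoid, 1 panel, h=1.7000): 0.345510
I_{1,0} (trapezoid, 2 panels, h=0.8500): 0.998392
I_{2,0} (trapezoid, 4 panels, h=0.4250): 1.141189
I_{1,1} = 0.998392 + (0.998392 − 0.345510)/3 = 1.216019
I_{2,1} = 1.141189 + (1.141189 − 0.998392)/3 = 1.188788
I_{2,2} = 1.188788 + (1.188788 − 1.216019)/15 = 1.186973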